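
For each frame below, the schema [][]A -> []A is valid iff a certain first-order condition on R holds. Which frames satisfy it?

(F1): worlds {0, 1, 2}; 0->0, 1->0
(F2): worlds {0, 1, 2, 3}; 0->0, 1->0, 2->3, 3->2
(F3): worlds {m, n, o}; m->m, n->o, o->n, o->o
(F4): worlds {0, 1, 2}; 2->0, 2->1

(F1), (F3)

The schema corresponds to density: forall x forall y (Rxy -> exists z (Rxz & Rzy)).
(F1): satisfies the condition.
(F2): fails — R23 but no z with R2z and Rz3.
(F3): satisfies the condition.
(F4): fails — R20 but no z with R2z and Rz0.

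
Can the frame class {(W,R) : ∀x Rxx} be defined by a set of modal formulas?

Definable; □r → r defines it

Yes: it is reflexivity, defined by the T schema □r → r.
Suppose □r→r is valid. At any x set V(r)={w : Rxw}. Then □r holds at x, so r holds at x, i.e. Rxx.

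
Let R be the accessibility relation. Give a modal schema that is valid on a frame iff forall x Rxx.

The condition is reflexivity. The T schema □s → s defines it.
Suppose □s→s is valid. At any x set V(s)={w : Rxw}. Then □s holds at x, so s holds at x, i.e. Rxx.

□s → s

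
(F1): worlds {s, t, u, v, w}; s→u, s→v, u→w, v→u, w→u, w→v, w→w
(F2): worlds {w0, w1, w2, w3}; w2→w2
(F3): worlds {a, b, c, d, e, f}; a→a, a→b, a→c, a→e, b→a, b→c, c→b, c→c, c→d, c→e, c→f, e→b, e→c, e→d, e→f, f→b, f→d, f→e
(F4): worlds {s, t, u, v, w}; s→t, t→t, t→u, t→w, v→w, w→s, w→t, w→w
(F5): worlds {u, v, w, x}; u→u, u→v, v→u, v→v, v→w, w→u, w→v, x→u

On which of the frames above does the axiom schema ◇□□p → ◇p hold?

This is the axiom for a generalized confluence (Geach) condition; its first-order frame correspondent is ∀x ∀y (xRy → ∃w (yR²w ∧ xRw)).
(F1): fails — sRv but no w* with vR²w* and sRw*.
(F2): holds.
(F3): fails — cRd but no w with dR²w and cRw.
(F4): fails — tRu but no w* with uR²w* and tRw*.
(F5): holds.
Valid on: (F2), (F5).

(F2), (F5)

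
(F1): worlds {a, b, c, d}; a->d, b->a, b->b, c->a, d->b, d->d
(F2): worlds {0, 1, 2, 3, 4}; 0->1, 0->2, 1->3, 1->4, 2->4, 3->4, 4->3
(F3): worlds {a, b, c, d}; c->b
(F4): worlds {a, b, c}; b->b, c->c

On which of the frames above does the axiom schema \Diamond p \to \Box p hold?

The schema corresponds to partial functionality: \forall x \forall y \forall z (Rxy \wedge Rxz \to y = z).
(F1): fails — b sees both a and b.
(F2): fails — 0 sees both 1 and 2.
(F3): ✓.
(F4): ✓.

(F3), (F4)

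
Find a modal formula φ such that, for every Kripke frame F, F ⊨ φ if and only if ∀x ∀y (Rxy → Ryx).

q → □◇q

This is symmetry; the standard corresponding axiom is B: q → □◇q.
Suppose q→□◇q is valid. Take Rxy and set V(q)={x}. Then q at x, so □◇q at x, so ◇q at y, so some z with Ryz has q; z=x, i.e. Ryx.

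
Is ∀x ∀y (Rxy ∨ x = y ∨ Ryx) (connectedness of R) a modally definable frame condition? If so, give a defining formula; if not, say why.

Not definable by any modal formula

If a class were modally definable it would be closed under disjoint unions (Goldblatt–Thomason).
Take 2 disjoint single-world reflexive frames: each is trivially connected, but their disjoint union has 2 worlds with no edge between distinct components, so it is not connected.
Hence connectedness of R is not modally definable.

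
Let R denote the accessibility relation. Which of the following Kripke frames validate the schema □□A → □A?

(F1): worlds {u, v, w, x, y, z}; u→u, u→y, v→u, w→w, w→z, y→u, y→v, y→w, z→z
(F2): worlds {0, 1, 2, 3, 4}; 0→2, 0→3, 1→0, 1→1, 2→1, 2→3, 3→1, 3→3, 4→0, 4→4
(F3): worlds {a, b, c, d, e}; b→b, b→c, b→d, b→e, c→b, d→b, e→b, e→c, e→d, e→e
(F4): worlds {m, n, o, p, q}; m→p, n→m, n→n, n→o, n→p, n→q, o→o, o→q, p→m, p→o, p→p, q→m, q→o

The schema corresponds to density: ∀x ∀y (Rxy → ∃z (Rxz ∧ Rzy)).
(F1): fails — Ryv but no t with Ryt and Rtv.
(F2): fails — R02 but no z with R0z and Rz2.
(F3): ✓.
(F4): fails — Rqm but no z with Rqz and Rzm.
Valid on: (F3).

(F3)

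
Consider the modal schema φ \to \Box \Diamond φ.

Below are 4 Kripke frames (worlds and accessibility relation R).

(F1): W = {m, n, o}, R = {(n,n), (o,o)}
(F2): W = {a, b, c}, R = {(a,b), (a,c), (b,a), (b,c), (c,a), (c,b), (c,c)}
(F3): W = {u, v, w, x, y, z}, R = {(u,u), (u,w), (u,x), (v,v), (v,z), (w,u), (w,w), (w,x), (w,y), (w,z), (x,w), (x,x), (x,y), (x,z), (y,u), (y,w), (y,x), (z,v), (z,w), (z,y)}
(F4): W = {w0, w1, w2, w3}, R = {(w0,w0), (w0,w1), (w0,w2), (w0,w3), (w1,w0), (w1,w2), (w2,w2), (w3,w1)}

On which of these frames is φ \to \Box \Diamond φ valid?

Frame correspondent (Sahlqvist): \forall x \forall y (Rxy \to Ryx) — i.e. symmetry.
(F1): condition met.
(F2): condition met.
(F3): fails — Ryu but not Ruy.
(F4): fails — Rw1w2 but not Rw2w1.
Valid on: (F1), (F2).

(F1), (F2)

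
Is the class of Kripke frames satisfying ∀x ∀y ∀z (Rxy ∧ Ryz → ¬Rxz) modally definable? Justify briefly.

No — not modally definable

Modal frame validity is preserved under surjective bounded morphisms.
The 3-cycle (worlds w0,w1,w2 with w0→w1→w2→w0) is intransitive. Mapping every world to a single reflexive point • is a surjective bounded morphism; the reflexive point is not intransitive (R••∧R•• but R••).
So no modal formula (or set of formulas) defines exactly the intransitive frames.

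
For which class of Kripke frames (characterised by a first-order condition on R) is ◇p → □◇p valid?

This schema is the 5 axiom.
Its frame correspondent is the Euclidean property — ∀x ∀y ∀z (Rxy ∧ Rxz → Ryz).

the Euclidean property: ∀x ∀y ∀z (Rxy ∧ Rxz → Ryz)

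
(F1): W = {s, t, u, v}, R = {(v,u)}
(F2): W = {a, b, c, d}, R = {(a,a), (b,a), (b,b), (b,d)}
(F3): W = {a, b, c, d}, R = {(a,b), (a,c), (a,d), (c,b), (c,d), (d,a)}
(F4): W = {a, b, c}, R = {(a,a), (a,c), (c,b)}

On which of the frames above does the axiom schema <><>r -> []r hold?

(F1)

This is the axiom for a generalized confluence (Geach) condition; its first-order frame correspondent is forall x forall y forall z ((x R^2 y & xRz) -> exists w (y = w & z = w)).
(F1): satisfies the condition.
(F2): fails — bR²a, bRb but a ≠ b.
(F3): fails — aR²a, aRb but a ≠ b.
(F4): fails — aR²a, aRc but a ≠ c.
Valid on: (F1).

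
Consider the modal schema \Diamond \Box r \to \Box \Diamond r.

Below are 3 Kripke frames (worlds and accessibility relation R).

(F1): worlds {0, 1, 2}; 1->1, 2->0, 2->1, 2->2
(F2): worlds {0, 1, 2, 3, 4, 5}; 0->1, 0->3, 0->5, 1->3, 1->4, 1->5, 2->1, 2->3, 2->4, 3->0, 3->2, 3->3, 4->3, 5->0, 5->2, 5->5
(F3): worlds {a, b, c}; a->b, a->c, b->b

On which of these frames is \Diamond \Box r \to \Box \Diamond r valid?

none

The schema corresponds to convergence: \forall x \forall y \forall z (Rxy \wedge Rxz \to \exists w (Ryw \wedge Rzw)).
(F1): fails — R22 and R20 but 2 and 0 have no common successor.
(F2): fails — R14 and R15 but 4 and 5 have no common successor.
(F3): fails — Rac and Rac but c and c have no common successor.
Valid on no frame.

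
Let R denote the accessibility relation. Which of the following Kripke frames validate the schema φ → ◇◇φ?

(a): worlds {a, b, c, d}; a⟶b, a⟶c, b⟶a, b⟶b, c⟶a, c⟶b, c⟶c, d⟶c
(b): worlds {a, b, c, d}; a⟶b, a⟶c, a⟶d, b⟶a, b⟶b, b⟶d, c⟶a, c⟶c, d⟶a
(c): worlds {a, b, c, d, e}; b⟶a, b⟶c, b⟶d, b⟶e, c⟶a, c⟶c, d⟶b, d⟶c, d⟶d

This is the axiom for a generalized confluence (Geach) condition; its first-order frame correspondent is ∀x ∃w (x = w ∧ xR²w).
(a): fails — at d but no w with d=w and dR²w.
(b): ✓.
(c): fails — at a but no w with a=w and aR²w.
Valid on: (b).

(b)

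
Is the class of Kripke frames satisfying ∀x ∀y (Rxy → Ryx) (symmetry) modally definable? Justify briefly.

Definable; p → □◇p defines it

Yes: it is symmetry, defined by the B schema p → □◇p.
Suppose p→□◇p is valid. Take Rxy and set V(p)={x}. Then p at x, so □◇p at x, so ◇p at y, so some z with Ryz has p; z=x, i.e. Ryx.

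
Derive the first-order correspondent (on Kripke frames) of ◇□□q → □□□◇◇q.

∀x ∀y ∀z ((xRy ∧ xR³z) → ∃w (yR²w ∧ zR²w))

This is a Sahlqvist (Geach-type) schema ◇^1□^2q → □^3◇^2q.
First-order correspondent: ∀x ∀y ∀z ((xRy ∧ xR³z) → ∃w (yR²w ∧ zR²w)).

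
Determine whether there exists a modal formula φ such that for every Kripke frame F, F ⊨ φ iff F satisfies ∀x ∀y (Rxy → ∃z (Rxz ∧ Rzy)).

Yes: it is density, defined by the C4 schema □□p → □p.
Suppose □□p→□p is valid. Take Rxy and set V(p)={w : xR²w}. Then □□p at x, so □p at x, so p at y, i.e. ∃z(Rxz∧Rzy).

Yes — defined by □□p → □p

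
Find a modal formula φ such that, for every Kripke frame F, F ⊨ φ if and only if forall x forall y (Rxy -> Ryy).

□(□ψ → ψ)

This is shift-reflexivity; the standard corresponding axiom is T□: □(□ψ → ψ).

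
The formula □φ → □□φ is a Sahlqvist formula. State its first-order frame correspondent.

Suppose □φ→□□φ is valid. Take Rxy, Ryz and set V(φ)={w : Rxw}. Then □φ at x, so □□φ at x, so □φ at y, so φ at z, i.e. Rxz.
Conversely, any frame satisfying ∀x ∀y ∀z (Rxy ∧ Ryz → Rxz) validates the schema.
So the correspondent is transitivity.

Transitivity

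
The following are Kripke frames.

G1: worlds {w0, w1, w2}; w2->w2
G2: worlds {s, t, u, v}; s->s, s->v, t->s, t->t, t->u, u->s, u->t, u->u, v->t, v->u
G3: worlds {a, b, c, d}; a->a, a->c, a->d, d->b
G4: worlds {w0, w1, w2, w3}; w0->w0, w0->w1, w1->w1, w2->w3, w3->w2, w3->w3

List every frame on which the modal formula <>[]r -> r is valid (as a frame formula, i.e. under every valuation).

G1

The schema corresponds to symmetry: forall x forall y (Rxy -> Ryx).
G1: holds.
G2: fails — Rus but not Rsu.
G3: fails — Rac but not Rca.
G4: fails — Rw0w1 but not Rw1w0.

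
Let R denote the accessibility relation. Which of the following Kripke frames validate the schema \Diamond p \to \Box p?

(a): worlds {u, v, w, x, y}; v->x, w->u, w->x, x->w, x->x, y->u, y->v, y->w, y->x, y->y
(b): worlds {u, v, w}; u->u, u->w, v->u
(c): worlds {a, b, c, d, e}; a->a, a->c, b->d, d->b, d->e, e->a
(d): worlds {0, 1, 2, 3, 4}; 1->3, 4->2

(d)

The schema corresponds to partial functionality: \forall x \forall y \forall z (Rxy \wedge Rxz \to y = z).
(a): fails — w sees both u and x.
(b): fails — u sees both u and w.
(c): fails — a sees both a and c.
(d): condition met.
Valid on: (d).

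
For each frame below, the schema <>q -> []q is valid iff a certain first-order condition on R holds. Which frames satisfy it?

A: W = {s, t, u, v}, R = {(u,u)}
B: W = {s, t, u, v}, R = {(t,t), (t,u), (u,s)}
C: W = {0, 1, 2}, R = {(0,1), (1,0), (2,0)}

A, C

This is the axiom for partial functionality; its first-order frame correspondent is forall x forall y forall z (Rxy & Rxz -> y = z).
A: satisfies the condition.
B: fails — t sees both t and u.
C: satisfies the condition.
Valid on: A, C.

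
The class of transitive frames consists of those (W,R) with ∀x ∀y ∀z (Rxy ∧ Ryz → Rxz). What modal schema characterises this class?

A defining formula is □q → □□q (the 4 axiom).
Suppose □q→□□q is valid. Take Rxy, Ryz and set V(q)={w : Rxw}. Then □q at x, so □□q at x, so □q at y, so q at z, i.e. Rxz.

□q → □□q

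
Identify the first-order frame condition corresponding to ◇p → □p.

Partial functionality

Suppose ◇p→□p is valid. Take Rxy, Rxz and set V(p)={y}. Then ◇p at x, so □p at x, so p at z, i.e. z=y.
Conversely, any frame satisfying ∀x ∀y ∀z (Rxy ∧ Rxz → y = z) validates the schema.
So the correspondent is partial functionality.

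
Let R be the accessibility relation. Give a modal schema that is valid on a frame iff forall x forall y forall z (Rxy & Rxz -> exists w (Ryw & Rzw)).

A defining formula is ◇□p → □◇p (the .2 axiom).
Suppose ◇□p→□◇p is valid. Take Rxy, Rxz and set V(p)={w : Ryw}. Then □p at y so ◇□p at x, so □◇p at x, so ◇p at z, giving w with Rzw and Ryw.

◇□p → □◇p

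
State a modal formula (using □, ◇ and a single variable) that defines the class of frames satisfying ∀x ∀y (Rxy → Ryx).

r → □◇r

A defining formula is r → □◇r (the B axiom).
Suppose r→□◇r is valid. Take Rxy and set V(r)={x}. Then r at x, so □◇r at x, so ◇r at y, so some z with Ryz has r; z=x, i.e. Ryx.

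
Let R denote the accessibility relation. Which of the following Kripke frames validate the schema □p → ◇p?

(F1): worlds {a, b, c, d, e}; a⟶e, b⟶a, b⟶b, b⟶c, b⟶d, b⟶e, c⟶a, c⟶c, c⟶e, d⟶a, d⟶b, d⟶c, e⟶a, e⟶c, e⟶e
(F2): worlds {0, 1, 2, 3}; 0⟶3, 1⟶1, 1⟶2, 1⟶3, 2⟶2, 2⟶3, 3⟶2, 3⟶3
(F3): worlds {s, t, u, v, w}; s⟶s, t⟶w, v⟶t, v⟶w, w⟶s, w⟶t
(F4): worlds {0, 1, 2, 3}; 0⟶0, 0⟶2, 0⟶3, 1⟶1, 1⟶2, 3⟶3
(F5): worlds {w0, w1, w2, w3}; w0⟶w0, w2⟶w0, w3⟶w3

(F1), (F2)

Frame correspondent (Sahlqvist): ∀x ∃y Rxy — i.e. seriality.
(F1): holds.
(F2): holds.
(F3): fails — world u has no successor.
(F4): fails — world 2 has no successor.
(F5): fails — world w1 has no successor.
Valid on: (F1), (F2).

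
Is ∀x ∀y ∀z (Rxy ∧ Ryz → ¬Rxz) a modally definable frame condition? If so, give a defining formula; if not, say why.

Any modally definable frame class is closed under surjective bounded morphisms.
The 3-cycle (worlds a,b,c with a→b→c→a) is intransitive. Mapping every world to a single reflexive point • is a surjective bounded morphism; the reflexive point is not intransitive (R••∧R•• but R••).
So no modal formula (or set of formulas) defines exactly the intransitive frames.

Not definable by any modal formula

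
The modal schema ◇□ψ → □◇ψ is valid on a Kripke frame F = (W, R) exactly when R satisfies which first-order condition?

This is the .2 axiom.
Its frame correspondent is convergence — ∀x ∀y ∀z (Rxy ∧ Rxz → ∃w (Ryw ∧ Rzw)).

convergence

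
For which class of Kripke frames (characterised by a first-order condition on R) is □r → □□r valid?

Suppose □r→□□r is valid. Take Rxy, Ryz and set V(r)={w : Rxw}. Then □r at x, so □□r at x, so □r at y, so r at z, i.e. Rxz.

transitivity: ∀x ∀y ∀z (Rxy ∧ Ryz → Rxz)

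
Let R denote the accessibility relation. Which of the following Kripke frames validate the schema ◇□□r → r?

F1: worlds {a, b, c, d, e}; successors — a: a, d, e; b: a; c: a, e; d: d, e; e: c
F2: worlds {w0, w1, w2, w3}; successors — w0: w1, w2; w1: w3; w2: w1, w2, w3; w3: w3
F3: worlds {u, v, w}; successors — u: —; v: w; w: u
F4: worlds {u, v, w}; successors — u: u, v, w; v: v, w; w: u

F4

The schema corresponds to a generalized confluence (Geach) condition: ∀x ∀y (xRy → ∃w (yR²w ∧ x = w)).
F1: fails — aRd but no w with dR²w and a=w.
F2: fails — w0Rw1 but no w with w1R²w and w0=w.
F3: fails — vRw but no t with wR²t and v=t.
F4: condition met.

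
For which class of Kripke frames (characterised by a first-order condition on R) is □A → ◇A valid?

Suppose □A→◇A is valid. At any x set V(A)=W. Then □A at x, so ◇A at x, so x has a successor.

seriality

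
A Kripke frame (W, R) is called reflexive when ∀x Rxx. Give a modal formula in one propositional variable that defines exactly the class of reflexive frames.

□r → r

The condition is reflexivity. The T schema □r → r defines it.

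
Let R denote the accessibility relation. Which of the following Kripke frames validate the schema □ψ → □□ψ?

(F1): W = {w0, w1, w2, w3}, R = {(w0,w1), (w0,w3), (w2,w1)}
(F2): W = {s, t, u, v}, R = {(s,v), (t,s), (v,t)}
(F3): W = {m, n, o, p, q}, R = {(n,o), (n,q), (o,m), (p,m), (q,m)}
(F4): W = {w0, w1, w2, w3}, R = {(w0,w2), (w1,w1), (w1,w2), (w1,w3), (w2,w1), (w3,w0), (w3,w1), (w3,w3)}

(F1)

The schema corresponds to transitivity: ∀x ∀y ∀z (Rxy ∧ Ryz → Rxz).
(F1): holds.
(F2): fails — Rvt and Rts but not Rvs.
(F3): fails — Rno and Rom but not Rnm.
(F4): fails — Rw3w1 and Rw1w2 but not Rw3w2.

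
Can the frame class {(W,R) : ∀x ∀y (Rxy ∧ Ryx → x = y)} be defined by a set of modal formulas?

If a class were modally definable it would be closed under surjective bounded morphisms (Goldblatt–Thomason).
The 8-cycle (worlds 0,1,2,3,4,5,6,7 with 0→1→2→3→4→5→6→7→0) is antisymmetric. Sending even-indexed worlds to • and odd-indexed worlds to ∘ is a surjective bounded morphism onto the two-world frame with •↔∘, which is not antisymmetric.
So no modal formula (or set of formulas) defines exactly the antisymmetric frames.

Not definable by any modal formula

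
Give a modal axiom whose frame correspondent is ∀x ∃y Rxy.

A defining formula is □p → ◇p (the D axiom).
Suppose □p→◇p is valid. At any x set V(p)=W. Then □p at x, so ◇p at x, so x has a successor.

□p → ◇p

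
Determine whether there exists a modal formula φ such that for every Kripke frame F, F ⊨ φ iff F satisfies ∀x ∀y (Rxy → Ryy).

The condition is shift-reflexivity. A defining modal formula is □(□q → q).
Suppose □(□q→q) is valid. Take Rxy and set V(q)={w : Ryw}. Then at y, □q holds; since □(□q→q) at x, □q→q at y, so q at y, i.e. Ryy.

Yes, by □(□q → q)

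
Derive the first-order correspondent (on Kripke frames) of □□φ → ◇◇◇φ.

∀x ∃w (xR²w ∧ xR³w)

This is a Sahlqvist (Geach-type) schema ◇^0□^2φ → □^0◇^3φ.
Minimal-valuation argument: fix x; take any y with xR^0y and any z with xR^0z. Set V(φ) to the set of worlds R-reachable from y in exactly 2 steps. Then □^2φ holds at y, so the antecedent holds at x; validity forces ◇^3φ at z, giving a w with zR^3w and yR^2w.
First-order correspondent: ∀x ∃w (xR²w ∧ xR³w).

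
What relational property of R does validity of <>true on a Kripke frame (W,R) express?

seriality: forall x exists y Rxy

This is a form of the D axiom.
It corresponds to seriality: forall x exists y Rxy.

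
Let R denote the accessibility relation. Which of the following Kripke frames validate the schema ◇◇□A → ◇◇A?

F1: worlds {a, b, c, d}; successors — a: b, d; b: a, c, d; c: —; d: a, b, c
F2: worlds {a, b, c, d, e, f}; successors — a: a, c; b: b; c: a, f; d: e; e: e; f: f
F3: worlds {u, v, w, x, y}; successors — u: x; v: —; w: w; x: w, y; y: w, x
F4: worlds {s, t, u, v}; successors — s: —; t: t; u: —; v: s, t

Frame correspondent (Sahlqvist): ∀x ∀y (xR²y → ∃w (yRw ∧ xR²w)) — i.e. a generalized confluence (Geach) condition.
F1: fails — aR²c but no w with cRw and aR²w.
F2: condition met.
F3: condition met.
F4: condition met.

F2, F3, F4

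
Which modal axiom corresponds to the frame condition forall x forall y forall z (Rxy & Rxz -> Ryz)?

A defining formula is ◇q → □◇q (the 5 axiom).
Suppose ◇q→□◇q is valid. Take Rxy, Rxz and set V(q)={y}. Then ◇q at x, so □◇q at x, so ◇q at z, so some w with Rzw has q; w=y, i.e. Rzy. By symmetry of the argument, Ryz.

◇q → □◇q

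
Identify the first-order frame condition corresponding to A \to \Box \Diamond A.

Symmetry

Suppose A→□◇A is valid. Take Rxy and set V(A)={x}. Then A at x, so □◇A at x, so ◇A at y, so some z with Ryz has A; z=x, i.e. Ryx.
Conversely, on a frame with symmetry the schema holds at every world under every valuation.
So the correspondent is symmetry.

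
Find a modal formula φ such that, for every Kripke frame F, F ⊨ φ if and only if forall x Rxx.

□r → r

This is reflexivity; the standard corresponding axiom is T: □r → r.
Suppose □r→r is valid. At any x set V(r)={w : Rxw}. Then □r holds at x, so r holds at x, i.e. Rxx.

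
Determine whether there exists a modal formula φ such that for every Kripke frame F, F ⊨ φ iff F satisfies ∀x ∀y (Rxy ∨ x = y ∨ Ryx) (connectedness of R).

Not definable by any modal formula

Modal frame validity is preserved under disjoint unions.
Take 4 disjoint single-world reflexive frames: each is trivially connected, but their disjoint union has 4 worlds with no edge between distinct components, so it is not connected.
Hence connectedness of R is not modally definable.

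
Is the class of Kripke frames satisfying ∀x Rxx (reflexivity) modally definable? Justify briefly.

This is a Sahlqvist condition; the T axiom □q → q defines it.
Suppose □q→q is valid. At any x set V(q)={w : Rxw}. Then □q holds at x, so q holds at x, i.e. Rxx.

Yes, by □q → q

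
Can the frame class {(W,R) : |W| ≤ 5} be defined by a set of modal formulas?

If a class were modally definable it would be closed under disjoint unions (Goldblatt–Thomason).
Any modal formula valid on each of 6 disjoint one-world frames is valid on their disjoint union (validity is preserved under disjoint unions). Each one-world frame has |W|=1≤5, but the union has |W|=6.
So no modal formula (or set of formulas) defines exactly the |W|≤5 frames.

No — not modally definable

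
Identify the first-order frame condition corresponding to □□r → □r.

Density

Suppose □□r→□r is valid. Take Rxy and set V(r)={w : xR²w}. Then □□r at x, so □r at x, so r at y, i.e. ∃z(Rxz∧Rzy).
The converse is a direct semantic check.
So the correspondent is density.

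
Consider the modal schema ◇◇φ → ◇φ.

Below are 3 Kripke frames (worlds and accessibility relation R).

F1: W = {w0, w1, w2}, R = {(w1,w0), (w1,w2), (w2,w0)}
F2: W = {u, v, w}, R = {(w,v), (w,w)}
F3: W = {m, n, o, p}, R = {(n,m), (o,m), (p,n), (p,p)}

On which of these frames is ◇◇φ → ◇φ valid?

F1, F2

The schema corresponds to transitivity: ∀x ∀y ∀z (Rxy ∧ Ryz → Rxz).
F1: holds.
F2: holds.
F3: fails — Rpn and Rnm but not Rpm.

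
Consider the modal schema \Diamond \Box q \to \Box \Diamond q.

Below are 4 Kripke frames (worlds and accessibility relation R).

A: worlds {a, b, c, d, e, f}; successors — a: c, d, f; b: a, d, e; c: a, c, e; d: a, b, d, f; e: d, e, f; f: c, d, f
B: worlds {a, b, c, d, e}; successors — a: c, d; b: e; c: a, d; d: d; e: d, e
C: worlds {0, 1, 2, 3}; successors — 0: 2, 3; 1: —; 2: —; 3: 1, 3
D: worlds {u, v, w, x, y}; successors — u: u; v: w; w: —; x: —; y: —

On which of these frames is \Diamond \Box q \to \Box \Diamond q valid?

A, B

This is the axiom for convergence; its first-order frame correspondent is \forall x \forall y \forall z (Rxy \wedge Rxz \to \exists w (Ryw \wedge Rzw)).
A: holds.
B: holds.
C: fails — R03 and R02 but 3 and 2 have no common successor.
D: fails — Rvw and Rvw but w and w have no common successor.
Valid on: A, B.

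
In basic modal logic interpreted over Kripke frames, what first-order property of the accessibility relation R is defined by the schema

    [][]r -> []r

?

Density

Suppose □□r→□r is valid. Take Rxy and set V(r)={w : xR²w}. Then □□r at x, so □r at x, so r at y, i.e. ∃z(Rxz∧Rzy).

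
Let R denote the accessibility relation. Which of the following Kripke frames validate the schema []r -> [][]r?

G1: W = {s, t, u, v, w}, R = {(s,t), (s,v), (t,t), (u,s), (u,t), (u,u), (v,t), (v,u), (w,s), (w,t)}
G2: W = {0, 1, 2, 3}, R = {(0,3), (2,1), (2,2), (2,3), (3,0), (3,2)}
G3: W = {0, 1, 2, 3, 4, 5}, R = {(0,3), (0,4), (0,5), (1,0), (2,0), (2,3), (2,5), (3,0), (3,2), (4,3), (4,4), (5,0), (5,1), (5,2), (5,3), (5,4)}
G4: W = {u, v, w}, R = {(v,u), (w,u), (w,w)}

The schema corresponds to transitivity: forall x forall y forall z (Rxy & Ryz -> Rxz).
G1: fails — Rus and Rsv but not Ruv.
G2: fails — R32 and R23 but not R33.
G3: fails — R10 and R04 but not R14.
G4: satisfies the condition.

G4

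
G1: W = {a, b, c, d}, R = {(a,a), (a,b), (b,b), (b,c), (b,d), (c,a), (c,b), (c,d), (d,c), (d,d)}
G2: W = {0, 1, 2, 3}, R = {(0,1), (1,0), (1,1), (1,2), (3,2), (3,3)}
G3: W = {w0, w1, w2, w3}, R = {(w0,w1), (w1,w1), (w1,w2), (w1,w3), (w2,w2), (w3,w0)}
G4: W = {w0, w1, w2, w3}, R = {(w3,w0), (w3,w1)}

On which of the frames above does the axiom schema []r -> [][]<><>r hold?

G1, G4

The schema corresponds to a generalized confluence (Geach) condition: forall x forall z (x R^2 z -> exists w (xRw & z R^2 w)).
G1: ✓.
G2: fails — 0R²2 but no w with 0Rw and 2R²w.
G3: fails — w0R²w2 but no w with w0Rw and w2R²w.
G4: ✓.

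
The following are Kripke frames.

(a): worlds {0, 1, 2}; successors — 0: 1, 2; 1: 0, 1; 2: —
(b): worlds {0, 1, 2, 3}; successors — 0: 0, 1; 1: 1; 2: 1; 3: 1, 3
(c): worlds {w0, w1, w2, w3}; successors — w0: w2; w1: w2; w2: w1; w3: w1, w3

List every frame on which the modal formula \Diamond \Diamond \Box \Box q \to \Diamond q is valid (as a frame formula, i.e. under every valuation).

(b)

This is the axiom for a generalized confluence (Geach) condition; its first-order frame correspondent is \forall x \forall y (x R^2 y \to \exists w (y R^2 w \wedge xRw)).
(a): fails — 1R²2 but no w with 2R²w and 1Rw.
(b): ✓.
(c): fails — w0R²w1 but no w with w1R²w and w0Rw.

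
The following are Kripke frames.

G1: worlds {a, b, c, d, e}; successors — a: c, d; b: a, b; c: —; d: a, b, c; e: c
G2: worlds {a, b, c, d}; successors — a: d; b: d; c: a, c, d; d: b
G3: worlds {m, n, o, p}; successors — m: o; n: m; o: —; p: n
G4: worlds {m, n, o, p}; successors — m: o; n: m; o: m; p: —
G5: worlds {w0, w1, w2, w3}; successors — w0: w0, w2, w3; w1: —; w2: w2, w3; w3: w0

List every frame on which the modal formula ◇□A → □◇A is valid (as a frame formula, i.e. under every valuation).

This is the axiom for convergence; its first-order frame correspondent is ∀x ∀y ∀z (Rxy ∧ Rxz → ∃w (Ryw ∧ Rzw)).
G1: fails — Rac and Rac but c and c have no common successor.
G2: fails — Rcc and Rcd but c and d have no common successor.
G3: fails — Rmo and Rmo but o and o have no common successor.
G4: satisfies the condition.
G5: fails — Rw0w2 and Rw0w3 but w2 and w3 have no common successor.

G4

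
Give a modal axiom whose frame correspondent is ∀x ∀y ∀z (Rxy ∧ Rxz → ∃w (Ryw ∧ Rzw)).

◇□p → □◇p

The condition is convergence. The .2 schema ◇□p → □◇p defines it.
Suppose ◇□p→□◇p is valid. Take Rxy, Rxz and set V(p)={w : Ryw}. Then □p at y so ◇□p at x, so □◇p at x, so ◇p at z, giving w with Rzw and Ryw.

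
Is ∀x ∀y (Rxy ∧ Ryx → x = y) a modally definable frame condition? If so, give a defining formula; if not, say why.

Any modally definable frame class is closed under surjective bounded morphisms.
The 8-cycle (worlds a,b,c,d,e,f,g,h with a→b→c→d→e→f→g→h→a) is antisymmetric. Sending even-indexed worlds to • and odd-indexed worlds to ∘ is a surjective bounded morphism onto the two-world frame with •↔∘, which is not antisymmetric.
Hence antisymmetry is not modally definable.

Not definable by any modal formula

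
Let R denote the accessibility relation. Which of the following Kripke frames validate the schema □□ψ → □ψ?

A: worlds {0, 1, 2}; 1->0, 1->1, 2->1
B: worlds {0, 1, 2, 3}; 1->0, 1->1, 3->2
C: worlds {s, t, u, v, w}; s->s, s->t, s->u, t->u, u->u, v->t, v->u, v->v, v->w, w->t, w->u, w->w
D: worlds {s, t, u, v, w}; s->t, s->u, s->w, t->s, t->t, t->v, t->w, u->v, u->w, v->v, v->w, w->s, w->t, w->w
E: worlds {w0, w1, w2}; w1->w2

The schema corresponds to density: ∀x ∀y (Rxy → ∃z (Rxz ∧ Rzy)).
A: satisfies the condition.
B: fails — R32 but no z with R3z and Rz2.
C: satisfies the condition.
D: fails — Rsu but no z with Rsz and Rzu.
E: fails — Rw1w2 but no z with Rw1z and Rzw2.
Valid on: A, C.

A, C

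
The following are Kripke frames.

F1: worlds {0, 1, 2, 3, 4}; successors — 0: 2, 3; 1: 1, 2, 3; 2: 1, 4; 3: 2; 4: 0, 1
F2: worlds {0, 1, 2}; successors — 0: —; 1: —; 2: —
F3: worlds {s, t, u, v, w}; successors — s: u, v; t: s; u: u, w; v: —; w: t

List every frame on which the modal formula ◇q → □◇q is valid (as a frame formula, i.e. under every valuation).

F2

Frame correspondent (Sahlqvist): ∀x ∀y ∀z (Rxy ∧ Rxz → Ryz) — i.e. the Euclidean property.
F1: fails — R02 and R02 but not R22.
F2: holds.
F3: fails — Rsv and Rsv but not Rvv.
Valid on: F2.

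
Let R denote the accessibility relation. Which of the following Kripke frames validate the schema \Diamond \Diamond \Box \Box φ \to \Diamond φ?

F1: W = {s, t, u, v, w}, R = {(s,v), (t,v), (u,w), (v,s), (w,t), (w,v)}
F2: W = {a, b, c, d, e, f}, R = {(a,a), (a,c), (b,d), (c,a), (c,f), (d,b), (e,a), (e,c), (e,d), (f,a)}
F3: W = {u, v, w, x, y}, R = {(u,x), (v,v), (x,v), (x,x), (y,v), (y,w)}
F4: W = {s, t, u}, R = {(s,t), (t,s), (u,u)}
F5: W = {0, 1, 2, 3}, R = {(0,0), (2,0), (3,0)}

F5

Frame correspondent (Sahlqvist): \forall x \forall y (x R^2 y \to \exists w (y R^2 w \wedge xRw)) — i.e. a generalized confluence (Geach) condition.
F1: fails — sR²s but no w* with sR²w* and sRw*.
F2: fails — bR²b but no w with bR²w and bRw.
F3: fails — uR²v but no t with vR²t and uRt.
F4: fails — sR²s but no w with sR²w and sRw.
F5: condition met.
Valid on: F5.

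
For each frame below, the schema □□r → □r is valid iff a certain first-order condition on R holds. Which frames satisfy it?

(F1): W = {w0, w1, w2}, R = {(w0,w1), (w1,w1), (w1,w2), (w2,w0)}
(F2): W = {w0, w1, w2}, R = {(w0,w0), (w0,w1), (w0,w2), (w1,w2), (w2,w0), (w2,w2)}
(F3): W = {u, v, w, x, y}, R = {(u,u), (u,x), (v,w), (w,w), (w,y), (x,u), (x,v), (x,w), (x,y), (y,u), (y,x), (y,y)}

(F2)

Frame correspondent (Sahlqvist): ∀x ∀y (Rxy → ∃z (Rxz ∧ Rzy)) — i.e. density.
(F1): fails — Rw2w0 but no z with Rw2z and Rzw0.
(F2): holds.
(F3): fails — Rxv but no z with Rxz and Rzv.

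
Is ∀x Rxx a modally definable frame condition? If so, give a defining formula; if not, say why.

This is a Sahlqvist condition; the T axiom □q → q defines it.
Suppose □q→q is valid. At any x set V(q)={w : Rxw}. Then □q holds at x, so q holds at x, i.e. Rxx.

Yes, by □q → q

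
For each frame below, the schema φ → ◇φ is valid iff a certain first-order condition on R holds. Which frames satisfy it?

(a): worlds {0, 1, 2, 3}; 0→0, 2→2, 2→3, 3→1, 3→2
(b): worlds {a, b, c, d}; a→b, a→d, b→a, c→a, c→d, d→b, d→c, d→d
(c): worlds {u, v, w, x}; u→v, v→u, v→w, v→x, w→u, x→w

none

This is the axiom for reflexivity; its first-order frame correspondent is ∀x Rxx.
(a): fails — world 1 does not see itself.
(b): fails — world a does not see itself.
(c): fails — world u does not see itself.
Valid on no frame.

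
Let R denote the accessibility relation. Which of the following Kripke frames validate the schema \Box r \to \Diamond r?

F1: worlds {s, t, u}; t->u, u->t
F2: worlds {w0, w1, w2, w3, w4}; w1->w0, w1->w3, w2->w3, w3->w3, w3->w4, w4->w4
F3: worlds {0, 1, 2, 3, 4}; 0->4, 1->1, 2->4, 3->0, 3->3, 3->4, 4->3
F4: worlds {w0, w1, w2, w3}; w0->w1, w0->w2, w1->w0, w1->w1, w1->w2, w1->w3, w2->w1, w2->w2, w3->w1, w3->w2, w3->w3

The schema corresponds to seriality: \forall x \exists y Rxy.
F1: fails — world s has no successor.
F2: fails — world w0 has no successor.
F3: ✓.
F4: ✓.

F3, F4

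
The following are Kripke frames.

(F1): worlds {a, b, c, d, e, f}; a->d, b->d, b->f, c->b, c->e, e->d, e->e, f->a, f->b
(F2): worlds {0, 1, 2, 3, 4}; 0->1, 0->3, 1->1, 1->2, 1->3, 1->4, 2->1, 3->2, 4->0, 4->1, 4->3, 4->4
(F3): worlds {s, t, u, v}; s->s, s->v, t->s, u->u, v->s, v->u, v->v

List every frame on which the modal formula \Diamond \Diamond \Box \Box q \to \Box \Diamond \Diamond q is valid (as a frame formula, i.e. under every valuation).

(F2), (F3)

Frame correspondent (Sahlqvist): \forall x \forall y \forall z ((x R^2 y \wedge xRz) \to \exists w (y R^2 w \wedge z R^2 w)) — i.e. a generalized confluence (Geach) condition.
(F1): fails — bR²a, bRd but no w with aR²w and dR²w.
(F2): satisfies the condition.
(F3): satisfies the condition.
Valid on: (F2), (F3).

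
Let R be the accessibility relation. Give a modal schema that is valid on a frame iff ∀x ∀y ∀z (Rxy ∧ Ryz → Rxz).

□r → □□r

This is transitivity; the standard corresponding axiom is 4: □r → □□r.
Suppose □r→□□r is valid. Take Rxy, Ryz and set V(r)={w : Rxw}. Then □r at x, so □□r at x, so □r at y, so r at z, i.e. Rxz.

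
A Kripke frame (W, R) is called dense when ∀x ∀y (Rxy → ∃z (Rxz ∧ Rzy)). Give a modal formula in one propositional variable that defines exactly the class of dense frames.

□□q → □q

This is density; the standard corresponding axiom is C4: □□q → □q.
Suppose □□q→□q is valid. Take Rxy and set V(q)={w : xR²w}. Then □□q at x, so □q at x, so q at y, i.e. ∃z(Rxz∧Rzy).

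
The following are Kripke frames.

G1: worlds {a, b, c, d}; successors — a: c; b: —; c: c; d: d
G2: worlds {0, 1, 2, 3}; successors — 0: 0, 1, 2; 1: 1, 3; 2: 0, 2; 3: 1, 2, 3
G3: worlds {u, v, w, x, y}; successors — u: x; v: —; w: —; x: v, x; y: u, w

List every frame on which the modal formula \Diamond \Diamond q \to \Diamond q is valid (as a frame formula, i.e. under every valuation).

G1

Frame correspondent (Sahlqvist): \forall x \forall y \forall z (Rxy \wedge Ryz \to Rxz) — i.e. transitivity.
G1: ✓.
G2: fails — R32 and R20 but not R30.
G3: fails — Rux and Rxv but not Ruv.
Valid on: G1.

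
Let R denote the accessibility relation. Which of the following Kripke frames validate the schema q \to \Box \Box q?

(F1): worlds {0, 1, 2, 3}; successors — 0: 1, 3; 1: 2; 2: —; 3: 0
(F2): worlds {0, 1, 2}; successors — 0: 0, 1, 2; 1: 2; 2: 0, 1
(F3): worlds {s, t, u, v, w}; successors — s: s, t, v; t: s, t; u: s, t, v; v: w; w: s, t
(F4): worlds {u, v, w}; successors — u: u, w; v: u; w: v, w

The schema corresponds to a generalized confluence (Geach) condition: \forall x \forall z (x R^2 z \to \exists w (x = w \wedge z = w)).
(F1): fails — 0R²2 but 0 ≠ 2.
(F2): fails — 0R²1 but 0 ≠ 1.
(F3): fails — sR²t but s ≠ t.
(F4): fails — uR²v but u ≠ v.
Valid on no frame.

none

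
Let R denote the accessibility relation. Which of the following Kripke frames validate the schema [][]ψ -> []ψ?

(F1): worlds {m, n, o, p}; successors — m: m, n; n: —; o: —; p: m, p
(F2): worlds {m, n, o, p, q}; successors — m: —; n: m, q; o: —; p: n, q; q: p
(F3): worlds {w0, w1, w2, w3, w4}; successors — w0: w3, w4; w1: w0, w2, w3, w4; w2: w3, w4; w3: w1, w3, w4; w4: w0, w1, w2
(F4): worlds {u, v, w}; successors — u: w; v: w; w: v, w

(F1), (F4)

This is the axiom for density; its first-order frame correspondent is forall x forall y (Rxy -> exists z (Rxz & Rzy)).
(F1): condition met.
(F2): fails — Rpn but no z with Rpz and Rzn.
(F3): fails — Rw4w1 but no z with Rw4z and Rzw1.
(F4): condition met.
Valid on: (F1), (F4).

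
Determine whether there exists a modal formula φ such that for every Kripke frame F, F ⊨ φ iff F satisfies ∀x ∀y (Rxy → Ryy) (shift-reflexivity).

The condition is shift-reflexivity. A defining modal formula is □(□r → r).
Suppose □(□r→r) is valid. Take Rxy and set V(r)={w : Ryw}. Then at y, □r holds; since □(□r→r) at x, □r→r at y, so r at y, i.e. Ryy.

Yes, by □(□r → r)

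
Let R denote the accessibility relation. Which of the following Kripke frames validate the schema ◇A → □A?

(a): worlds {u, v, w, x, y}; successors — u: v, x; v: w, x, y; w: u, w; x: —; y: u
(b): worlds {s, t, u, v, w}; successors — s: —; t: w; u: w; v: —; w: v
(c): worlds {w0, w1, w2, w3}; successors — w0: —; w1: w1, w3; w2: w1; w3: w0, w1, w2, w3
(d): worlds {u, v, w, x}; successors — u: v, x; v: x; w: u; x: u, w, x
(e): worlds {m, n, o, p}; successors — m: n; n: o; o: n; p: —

(b), (e)

Frame correspondent (Sahlqvist): ∀x ∀y ∀z (Rxy ∧ Rxz → y = z) — i.e. partial functionality.
(a): fails — u sees both v and x.
(b): holds.
(c): fails — w1 sees both w1 and w3.
(d): fails — u sees both v and x.
(e): holds.
Valid on: (b), (e).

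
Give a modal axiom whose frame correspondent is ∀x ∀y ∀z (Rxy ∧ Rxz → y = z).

The condition is partial functionality. The CD schema ◇ψ → □ψ defines it.

◇ψ → □ψ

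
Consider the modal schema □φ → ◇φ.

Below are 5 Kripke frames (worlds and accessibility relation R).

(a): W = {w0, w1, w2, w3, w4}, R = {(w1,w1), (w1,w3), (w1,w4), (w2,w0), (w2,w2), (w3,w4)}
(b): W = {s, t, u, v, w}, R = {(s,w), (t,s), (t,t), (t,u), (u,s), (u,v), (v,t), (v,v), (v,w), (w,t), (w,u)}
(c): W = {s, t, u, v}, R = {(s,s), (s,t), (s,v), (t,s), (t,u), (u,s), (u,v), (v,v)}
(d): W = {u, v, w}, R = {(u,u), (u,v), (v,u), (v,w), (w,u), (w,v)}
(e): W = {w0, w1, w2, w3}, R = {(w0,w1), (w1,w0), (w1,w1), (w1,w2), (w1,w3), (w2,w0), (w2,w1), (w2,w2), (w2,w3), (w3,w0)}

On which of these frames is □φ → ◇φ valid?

(b), (c), (d), (e)

Frame correspondent (Sahlqvist): ∀x ∃y Rxy — i.e. seriality.
(a): fails — world w0 has no successor.
(b): condition met.
(c): condition met.
(d): condition met.
(e): condition met.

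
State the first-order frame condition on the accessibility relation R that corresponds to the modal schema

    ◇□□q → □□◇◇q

∀x ∀y ∀z ((xRy ∧ xR²z) → ∃w (yR²w ∧ zR²w))

This is a Sahlqvist (Geach-type) schema ◇^1□^2q → □^2◇^2q.
Minimal-valuation argument: fix x; take any y with xR^1y and any z with xR^2z. Set V(q) to the set of worlds R-reachable from y in exactly 2 steps. Then □^2q holds at y, so the antecedent holds at x; validity forces ◇^2q at z, giving a w with zR^2w and yR^2w.
First-order correspondent: ∀x ∀y ∀z ((xRy ∧ xR²z) → ∃w (yR²w ∧ zR²w)).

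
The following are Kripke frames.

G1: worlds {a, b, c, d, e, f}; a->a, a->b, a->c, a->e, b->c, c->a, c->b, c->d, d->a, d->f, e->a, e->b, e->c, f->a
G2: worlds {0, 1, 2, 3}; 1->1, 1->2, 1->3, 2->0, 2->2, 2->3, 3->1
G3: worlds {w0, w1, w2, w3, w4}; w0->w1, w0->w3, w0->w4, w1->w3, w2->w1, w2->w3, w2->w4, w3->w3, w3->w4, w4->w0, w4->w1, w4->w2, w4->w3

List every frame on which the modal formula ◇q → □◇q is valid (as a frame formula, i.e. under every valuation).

Frame correspondent (Sahlqvist): ∀x ∀y ∀z (Rxy ∧ Rxz → Ryz) — i.e. the Euclidean property.
G1: fails — Rab and Rab but not Rbb.
G2: fails — R12 and R11 but not R21.
G3: fails — Rw0w4 and Rw0w4 but not Rw4w4.
Valid on no frame.

none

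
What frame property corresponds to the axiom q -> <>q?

reflexivity: forall x Rxx

This schema is equivalent to the T axiom □q → q.
Its frame correspondent is reflexivity — forall x Rxx.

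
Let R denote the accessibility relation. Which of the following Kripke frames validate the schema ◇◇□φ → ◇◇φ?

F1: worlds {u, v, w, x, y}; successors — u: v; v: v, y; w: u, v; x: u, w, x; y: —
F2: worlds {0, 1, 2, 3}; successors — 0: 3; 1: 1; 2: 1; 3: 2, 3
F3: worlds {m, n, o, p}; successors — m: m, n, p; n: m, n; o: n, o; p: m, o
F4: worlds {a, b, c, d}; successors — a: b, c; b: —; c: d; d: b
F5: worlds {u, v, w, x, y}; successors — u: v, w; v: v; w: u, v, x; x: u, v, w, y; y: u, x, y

F3, F5

The schema corresponds to a generalized confluence (Geach) condition: ∀x ∀y (xR²y → ∃w (yRw ∧ xR²w)).
F1: fails — uR²y but no t with yRt and uR²t.
F2: fails — 0R²2 but no w with 2Rw and 0R²w.
F3: satisfies the condition.
F4: fails — aR²d but no w with dRw and aR²w.
F5: satisfies the condition.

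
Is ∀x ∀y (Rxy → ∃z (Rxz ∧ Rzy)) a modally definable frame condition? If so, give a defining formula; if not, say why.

This is a Sahlqvist condition; the C4 axiom □□r → □r defines it.

Yes — defined by □□r → □r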